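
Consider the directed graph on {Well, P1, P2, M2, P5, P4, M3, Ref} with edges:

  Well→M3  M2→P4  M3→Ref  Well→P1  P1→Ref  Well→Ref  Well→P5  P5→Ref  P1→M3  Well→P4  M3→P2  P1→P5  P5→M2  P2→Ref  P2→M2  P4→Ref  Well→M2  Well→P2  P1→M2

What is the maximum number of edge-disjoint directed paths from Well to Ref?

6

Assign every edge capacity 1; by Menger, the answer equals the max flow.
Path Well→Ref (+1); total 1.
Path Well→P1→Ref (+1); total 2.
Path Well→P2→Ref (+1); total 3.
Path Well→P5→Ref (+1); total 4.
Path Well→P4→Ref (+1); total 5.
Path Well→M3→Ref (+1); total 6.
No residual Well→Ref path; max flow = 6.
Certifying cut of size 6: {P4→Ref, Well→M3, Well→P1, Well→P2, Well→P5, Well→Ref}.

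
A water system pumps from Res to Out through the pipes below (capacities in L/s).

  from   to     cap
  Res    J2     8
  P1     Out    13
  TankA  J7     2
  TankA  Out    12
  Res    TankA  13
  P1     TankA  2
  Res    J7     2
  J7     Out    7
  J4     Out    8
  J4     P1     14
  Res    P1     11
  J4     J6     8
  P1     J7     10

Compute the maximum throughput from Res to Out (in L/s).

Augment Res→P1→Out: bottleneck 11, flow now 11.
Augment Res→TankA→Out: bottleneck 12, flow now 23.
Augment Res→J7→Out: bottleneck 2, flow now 25.
Augment Res→TankA→J7→Out: bottleneck 1, flow now 26.
No augmenting path remains; maximum flow = 26.
In the residual graph, reachable from Res: {Res, J2}.
Min-cut edges: Res→P1 (11), Res→TankA (13), Res→J7 (2); capacity 11 + 13 + 2 = 26.
This cut is saturated, so no flow can exceed 26.

26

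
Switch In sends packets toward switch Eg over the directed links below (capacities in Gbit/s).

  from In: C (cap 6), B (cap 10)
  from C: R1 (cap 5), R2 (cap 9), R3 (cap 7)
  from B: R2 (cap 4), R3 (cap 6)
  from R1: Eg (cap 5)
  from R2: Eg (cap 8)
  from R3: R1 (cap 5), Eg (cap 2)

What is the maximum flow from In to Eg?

Augment In→C→R1→Eg: bottleneck 5, flow now 5.
Augment In→C→R2→Eg: bottleneck 1, flow now 6.
Augment In→B→R2→Eg: bottleneck 4, flow now 10.
Augment In→B→R3→Eg: bottleneck 2, flow now 12.
Augment In→B→R3→R1→C→R2→Eg: bottleneck 3, flow now 15. (uses reverse residual edge)
No augmenting path remains; maximum flow = 15.
In the residual graph, reachable from In: {In, C, B, R1, R2, R3}.
Min-cut edges: R1→Eg (5), R2→Eg (8), R3→Eg (2); capacity 5 + 8 + 2 = 15.
This cut is saturated, so no flow can exceed 15.

15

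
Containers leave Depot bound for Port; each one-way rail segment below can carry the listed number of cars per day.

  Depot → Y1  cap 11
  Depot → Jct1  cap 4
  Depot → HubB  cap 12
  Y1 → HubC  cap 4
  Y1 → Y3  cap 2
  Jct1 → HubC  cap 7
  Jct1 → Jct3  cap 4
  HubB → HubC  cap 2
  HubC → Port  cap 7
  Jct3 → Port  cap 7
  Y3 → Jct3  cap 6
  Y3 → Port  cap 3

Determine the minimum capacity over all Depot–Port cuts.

Augment Depot→Y1→HubC→Port: bottleneck 4, flow now 4.
Augment Depot→Y1→Y3→Port: bottleneck 2, flow now 6.
Augment Depot→Jct1→HubC→Port: bottleneck 3, flow now 9.
Augment Depot→Jct1→Jct3→Port: bottleneck 1, flow now 10.
Augment Depot→HubB→HubC→Jct1→Jct3→Port: bottleneck 2, flow now 12. (uses reverse residual edge)
No augmenting path remains; maximum flow = 12.
By max-flow min-cut, the minimum cut capacity equals the max flow.
In the residual graph, reachable from Depot: {Depot, Y1, HubB}.
Min-cut edges: Depot→Jct1 (4), Y1→HubC (4), Y1→Y3 (2), HubB→HubC (2); capacity 4 + 4 + 2 + 2 = 12.

12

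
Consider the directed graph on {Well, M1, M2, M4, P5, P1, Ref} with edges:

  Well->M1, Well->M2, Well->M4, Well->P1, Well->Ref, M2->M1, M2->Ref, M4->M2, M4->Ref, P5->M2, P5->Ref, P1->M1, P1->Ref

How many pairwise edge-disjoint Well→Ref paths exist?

Assign every edge capacity 1; by Menger, the answer equals the max flow.
Path Well→Ref (+1); total 1.
Path Well→M2→Ref (+1); total 2.
Path Well→M4→Ref (+1); total 3.
Path Well→P1→Ref (+1); total 4.
No residual Well→Ref path; max flow = 4.
Certifying cut of size 4: {Well→M2, Well→M4, Well→P1, Well→Ref}.

4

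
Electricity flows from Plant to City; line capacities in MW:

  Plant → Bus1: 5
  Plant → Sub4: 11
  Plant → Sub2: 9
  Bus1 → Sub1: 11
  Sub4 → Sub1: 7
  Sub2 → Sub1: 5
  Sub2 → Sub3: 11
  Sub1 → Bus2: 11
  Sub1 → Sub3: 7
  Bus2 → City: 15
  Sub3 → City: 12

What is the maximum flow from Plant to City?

21

Augment Plant→Sub2→Sub3→City: bottleneck 9, flow now 9.
Augment Plant→Bus1→Sub1→Bus2→City: bottleneck 5, flow now 14.
Augment Plant→Sub4→Sub1→Bus2→City: bottleneck 6, flow now 20.
Augment Plant→Sub4→Sub1→Sub3→City: bottleneck 1, flow now 21.
No augmenting path remains; maximum flow = 21.
In the residual graph, reachable from Plant: {Plant, Sub4}.
Min-cut edges: Plant→Bus1 (5), Plant→Sub2 (9), Sub4→Sub1 (7); capacity 5 + 9 + 7 = 21.
This cut is saturated, so no flow can exceed 21.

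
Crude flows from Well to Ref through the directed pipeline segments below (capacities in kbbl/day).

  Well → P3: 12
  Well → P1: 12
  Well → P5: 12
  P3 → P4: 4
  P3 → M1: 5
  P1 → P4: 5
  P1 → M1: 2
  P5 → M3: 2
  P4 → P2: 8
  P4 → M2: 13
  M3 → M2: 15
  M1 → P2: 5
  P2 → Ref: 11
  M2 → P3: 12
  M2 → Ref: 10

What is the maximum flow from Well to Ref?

Augment Well→P3→P4→P2→Ref: bottleneck 4, flow now 4.
Augment Well→P3→M1→P2→Ref: bottleneck 5, flow now 9.
Augment Well→P1→P4→P2→Ref: bottleneck 2, flow now 11.
Augment Well→P1→P4→M2→Ref: bottleneck 3, flow now 14.
Augment Well→P5→M3→M2→Ref: bottleneck 2, flow now 16.
No augmenting path remains; maximum flow = 16.
In the residual graph, reachable from Well: {Well, P3, P1, P5, M1}.
Min-cut edges: P3→P4 (4), P1→P4 (5), P5→M3 (2), M1→P2 (5); capacity 4 + 5 + 2 + 5 = 16.
This cut is saturated, so no flow can exceed 16.

16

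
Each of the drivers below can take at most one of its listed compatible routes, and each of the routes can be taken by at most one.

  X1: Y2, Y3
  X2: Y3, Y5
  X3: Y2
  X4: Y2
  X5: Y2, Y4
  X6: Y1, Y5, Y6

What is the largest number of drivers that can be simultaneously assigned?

5

Unit-capacity flow: source→left, listed edges, right→sink; max matching = max flow.
Augmenting path X1→Y2 (+1); matched 1.
Augmenting path X2→Y3 (+1); matched 2.
Augmenting path X5→Y4 (+1); matched 3.
Augmenting path X6→Y1 (+1); matched 4.
Augmenting path X3→Y2→X1→Y3→X2→Y5 (+1); matched 5.
No augmenting path remains; maximum matching = 5.
König certificate: {X1, X2, X5, X6, Y2} is a vertex cover of size 5 (every listed pair touches it), so no matching can be larger.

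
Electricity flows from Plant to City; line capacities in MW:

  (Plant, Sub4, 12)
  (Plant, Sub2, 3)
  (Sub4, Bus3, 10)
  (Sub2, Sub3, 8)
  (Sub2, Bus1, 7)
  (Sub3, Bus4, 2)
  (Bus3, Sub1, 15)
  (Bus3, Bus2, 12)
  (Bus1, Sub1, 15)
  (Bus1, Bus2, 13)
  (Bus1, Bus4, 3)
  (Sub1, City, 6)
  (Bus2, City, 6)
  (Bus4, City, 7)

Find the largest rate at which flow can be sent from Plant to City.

13

Augment Plant→Sub4→Bus3→Sub1→City: bottleneck 6, flow now 6.
Augment Plant→Sub4→Bus3→Bus2→City: bottleneck 4, flow now 10.
Augment Plant→Sub2→Sub3→Bus4→City: bottleneck 2, flow now 12.
Augment Plant→Sub2→Bus1→Bus2→City: bottleneck 1, flow now 13.
No augmenting path remains; maximum flow = 13.
In the residual graph, reachable from Plant: {Plant, Sub4}.
Min-cut edges: Plant→Sub2 (3), Sub4→Bus3 (10); capacity 3 + 10 = 13.
This cut is saturated, so no flow can exceed 13.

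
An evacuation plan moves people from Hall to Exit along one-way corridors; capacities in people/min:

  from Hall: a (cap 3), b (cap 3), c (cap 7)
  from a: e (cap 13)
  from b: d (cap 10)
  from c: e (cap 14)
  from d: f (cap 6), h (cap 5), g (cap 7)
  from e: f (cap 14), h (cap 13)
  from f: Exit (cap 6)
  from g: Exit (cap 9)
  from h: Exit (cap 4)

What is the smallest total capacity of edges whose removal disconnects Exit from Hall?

13

Augment Hall→a→e→f→Exit: bottleneck 3, flow now 3.
Augment Hall→b→d→f→Exit: bottleneck 3, flow now 6.
Augment Hall→c→e→h→Exit: bottleneck 4, flow now 10.
Augment Hall→c→e→f→d→g→Exit: bottleneck 3, flow now 13. (uses reverse residual edge)
No augmenting path remains; maximum flow = 13.
By max-flow min-cut, the minimum cut capacity equals the max flow.
In the residual graph, reachable from Hall: {Hall}.
Min-cut edges: Hall→a (3), Hall→b (3), Hall→c (7); capacity 3 + 3 + 7 = 13.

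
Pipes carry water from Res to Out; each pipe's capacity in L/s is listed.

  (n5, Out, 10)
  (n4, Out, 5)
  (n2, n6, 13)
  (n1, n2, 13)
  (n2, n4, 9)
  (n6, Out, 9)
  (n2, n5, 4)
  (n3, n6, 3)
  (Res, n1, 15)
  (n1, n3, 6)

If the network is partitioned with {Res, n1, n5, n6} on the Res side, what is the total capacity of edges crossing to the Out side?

38

Edges leaving {Res, n1, n5, n6}: n1→n2 (13), n1→n3 (6), n5→Out (10), n6→Out (9).
Cut capacity = 13 + 6 + 10 + 9 = 38.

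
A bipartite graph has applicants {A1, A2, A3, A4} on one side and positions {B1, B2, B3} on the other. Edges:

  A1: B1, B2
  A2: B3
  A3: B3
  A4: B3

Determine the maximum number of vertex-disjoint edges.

Unit-capacity flow: source→left, listed edges, right→sink; max matching = max flow.
Augmenting path A1→B1 (+1); matched 1.
Augmenting path A2→B3 (+1); matched 2.
No augmenting path remains; maximum matching = 2.
König certificate: {A1, B3} is a vertex cover of size 2 (every listed pair touches it), so no matching can be larger.

2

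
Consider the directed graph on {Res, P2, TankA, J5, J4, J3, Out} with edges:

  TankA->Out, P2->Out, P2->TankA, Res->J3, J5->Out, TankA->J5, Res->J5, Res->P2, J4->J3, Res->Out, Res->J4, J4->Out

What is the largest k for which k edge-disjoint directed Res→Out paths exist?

Assign every edge capacity 1; by Menger, the answer equals the max flow.
Path Res→Out (+1); total 1.
Path Res→P2→Out (+1); total 2.
Path Res→J5→Out (+1); total 3.
Path Res→J4→Out (+1); total 4.
No residual Res→Out path; max flow = 4.
Certifying cut of size 4: {Res→J4, Res→J5, Res→Out, Res→P2}.

4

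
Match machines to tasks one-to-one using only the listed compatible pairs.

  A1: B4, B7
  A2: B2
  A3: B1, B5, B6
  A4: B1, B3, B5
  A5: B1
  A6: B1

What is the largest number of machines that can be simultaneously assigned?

Unit-capacity flow: source→left, listed edges, right→sink; max matching = max flow.
Augmenting path A1→B4 (+1); matched 1.
Augmenting path A2→B2 (+1); matched 2.
Augmenting path A3→B1 (+1); matched 3.
Augmenting path A4→B3 (+1); matched 4.
Augmenting path A5→B1→A3→B5 (+1); matched 5.
No augmenting path remains; maximum matching = 5.
König certificate: {A1, A2, A3, A4, B1} is a vertex cover of size 5 (every listed pair touches it), so no matching can be larger.

5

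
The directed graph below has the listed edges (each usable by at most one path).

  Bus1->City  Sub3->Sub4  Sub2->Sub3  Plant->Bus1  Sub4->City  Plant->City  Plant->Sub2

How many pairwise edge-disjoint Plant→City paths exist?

3

Assign every edge capacity 1; by Menger, the answer equals the max flow.
Path Plant→City (+1); total 1.
Path Plant→Bus1→City (+1); total 2.
Path Plant→Sub2→Sub3→Sub4→City (+1); total 3.
No residual Plant→City path; max flow = 3.
Certifying cut of size 3: {Plant→Bus1, Plant→City, Plant→Sub2}.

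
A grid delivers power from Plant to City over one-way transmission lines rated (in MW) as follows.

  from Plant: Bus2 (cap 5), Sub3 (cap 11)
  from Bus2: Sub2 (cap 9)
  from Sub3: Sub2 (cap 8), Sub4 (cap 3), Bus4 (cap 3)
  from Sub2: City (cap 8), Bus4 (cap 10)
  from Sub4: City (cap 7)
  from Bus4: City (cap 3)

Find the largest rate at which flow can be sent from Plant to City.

Augment Plant→Bus2→Sub2→City: bottleneck 5, flow now 5.
Augment Plant→Sub3→Sub2→City: bottleneck 3, flow now 8.
Augment Plant→Sub3→Sub4→City: bottleneck 3, flow now 11.
Augment Plant→Sub3→Bus4→City: bottleneck 3, flow now 14.
No augmenting path remains; maximum flow = 14.
In the residual graph, reachable from Plant: {Plant, Bus2, Sub3, Sub2, Bus4}.
Min-cut edges: Sub3→Sub4 (3), Sub2→City (8), Bus4→City (3); capacity 3 + 8 + 3 = 14.
This cut is saturated, so no flow can exceed 14.

14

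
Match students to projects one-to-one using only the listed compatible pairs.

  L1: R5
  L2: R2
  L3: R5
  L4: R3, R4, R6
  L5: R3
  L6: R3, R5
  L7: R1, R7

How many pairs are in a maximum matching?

5

Unit-capacity flow: source→left, listed edges, right→sink; max matching = max flow.
Augmenting path L1→R5 (+1); matched 1.
Augmenting path L2→R2 (+1); matched 2.
Augmenting path L4→R3 (+1); matched 3.
Augmenting path L7→R1 (+1); matched 4.
Augmenting path L5→R3→L4→R4 (+1); matched 5.
No augmenting path remains; maximum matching = 5.
König certificate: {L2, L4, L7, R3, R5} is a vertex cover of size 5 (every listed pair touches it), so no matching can be larger.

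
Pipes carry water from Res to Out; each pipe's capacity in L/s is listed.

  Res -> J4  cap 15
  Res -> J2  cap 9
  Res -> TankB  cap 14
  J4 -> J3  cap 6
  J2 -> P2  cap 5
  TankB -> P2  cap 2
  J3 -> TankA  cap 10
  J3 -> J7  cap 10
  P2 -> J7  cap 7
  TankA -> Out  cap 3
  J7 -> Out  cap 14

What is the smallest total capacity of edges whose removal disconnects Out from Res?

13

Augment Res→J4→J3→TankA→Out: bottleneck 3, flow now 3.
Augment Res→J4→J3→J7→Out: bottleneck 3, flow now 6.
Augment Res→J2→P2→J7→Out: bottleneck 5, flow now 11.
Augment Res→TankB→P2→J7→Out: bottleneck 2, flow now 13.
No augmenting path remains; maximum flow = 13.
By max-flow min-cut, the minimum cut capacity equals the max flow.
In the residual graph, reachable from Res: {Res, J4, J2, TankB}.
Min-cut edges: J4→J3 (6), J2→P2 (5), TankB→P2 (2); capacity 6 + 5 + 2 = 13.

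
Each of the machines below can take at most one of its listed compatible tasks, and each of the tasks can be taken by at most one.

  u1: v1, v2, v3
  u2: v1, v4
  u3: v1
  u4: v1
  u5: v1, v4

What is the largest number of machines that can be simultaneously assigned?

Unit-capacity flow: source→left, listed edges, right→sink; max matching = max flow.
Augmenting path u1→v1 (+1); matched 1.
Augmenting path u2→v4 (+1); matched 2.
Augmenting path u3→v1→u1→v2 (+1); matched 3.
No augmenting path remains; maximum matching = 3.
König certificate: {u1, v1, v4} is a vertex cover of size 3 (every listed pair touches it), so no matching can be larger.

3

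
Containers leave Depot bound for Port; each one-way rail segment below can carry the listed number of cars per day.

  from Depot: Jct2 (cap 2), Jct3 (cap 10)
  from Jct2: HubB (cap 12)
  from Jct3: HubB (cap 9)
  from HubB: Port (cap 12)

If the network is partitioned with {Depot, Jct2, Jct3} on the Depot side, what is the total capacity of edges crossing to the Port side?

Edges leaving {Depot, Jct2, Jct3}: Jct2→HubB (12), Jct3→HubB (9).
Cut capacity = 12 + 9 = 21.

21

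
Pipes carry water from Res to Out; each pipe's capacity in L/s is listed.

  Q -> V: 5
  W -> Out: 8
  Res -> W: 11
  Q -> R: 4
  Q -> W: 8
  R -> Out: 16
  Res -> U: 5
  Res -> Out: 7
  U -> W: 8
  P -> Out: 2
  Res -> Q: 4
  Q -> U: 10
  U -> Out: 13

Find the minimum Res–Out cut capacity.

Augment Res→Out: bottleneck 7, flow now 7.
Augment Res→U→Out: bottleneck 5, flow now 12.
Augment Res→W→Out: bottleneck 8, flow now 20.
Augment Res→Q→R→Out: bottleneck 4, flow now 24.
No augmenting path remains; maximum flow = 24.
By max-flow min-cut, the minimum cut capacity equals the max flow.
In the residual graph, reachable from Res: {Res, W}.
Min-cut edges: Res→Q (4), Res→U (5), Res→Out (7), W→Out (8); capacity 4 + 5 + 7 + 8 = 24.

24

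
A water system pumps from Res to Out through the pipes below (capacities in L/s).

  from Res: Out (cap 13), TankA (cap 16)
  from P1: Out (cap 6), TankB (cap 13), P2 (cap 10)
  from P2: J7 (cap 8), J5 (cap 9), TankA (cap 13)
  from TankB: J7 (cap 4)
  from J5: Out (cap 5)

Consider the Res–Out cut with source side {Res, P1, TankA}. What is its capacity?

Edges leaving {Res, P1, TankA}: Res→Out (13), P1→P2 (10), P1→TankB (13), P1→Out (6).
Cut capacity = 13 + 10 + 13 + 6 = 42.

42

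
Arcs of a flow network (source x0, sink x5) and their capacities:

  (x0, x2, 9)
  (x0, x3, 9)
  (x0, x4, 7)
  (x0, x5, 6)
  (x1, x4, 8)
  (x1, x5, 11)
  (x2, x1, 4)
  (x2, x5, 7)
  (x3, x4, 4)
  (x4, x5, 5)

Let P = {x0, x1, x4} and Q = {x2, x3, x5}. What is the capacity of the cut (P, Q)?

40

Edges leaving {x0, x1, x4}: x0→x2 (9), x0→x3 (9), x0→x5 (6), x1→x5 (11), x4→x5 (5).
Cut capacity = 9 + 9 + 6 + 11 + 5 = 40.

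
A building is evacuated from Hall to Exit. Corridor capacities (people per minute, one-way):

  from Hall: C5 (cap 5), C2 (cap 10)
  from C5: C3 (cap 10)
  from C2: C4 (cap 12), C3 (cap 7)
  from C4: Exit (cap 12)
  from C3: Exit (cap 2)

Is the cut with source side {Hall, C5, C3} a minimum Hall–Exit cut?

Given cut capacity: 10 + 2 = 12.
Augment Hall→C5→C3→Exit: bottleneck 2, flow now 2.
Augment Hall→C2→C4→Exit: bottleneck 10, flow now 12.
No augmenting path remains; maximum flow = 12.
Cut capacity 12 equals the max flow, so it is a minimum cut.

Yes — it is a minimum cut (capacity 12).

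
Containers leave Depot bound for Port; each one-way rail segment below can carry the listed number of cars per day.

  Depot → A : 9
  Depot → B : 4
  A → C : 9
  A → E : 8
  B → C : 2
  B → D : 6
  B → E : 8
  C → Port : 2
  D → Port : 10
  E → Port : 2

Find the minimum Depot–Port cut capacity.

8

Augment Depot→A→C→Port: bottleneck 2, flow now 2.
Augment Depot→A→E→Port: bottleneck 2, flow now 4.
Augment Depot→B→D→Port: bottleneck 4, flow now 8.
No augmenting path remains; maximum flow = 8.
By max-flow min-cut, the minimum cut capacity equals the max flow.
In the residual graph, reachable from Depot: {Depot, A, C, E}.
Min-cut edges: Depot→B (4), C→Port (2), E→Port (2); capacity 4 + 2 + 2 = 8.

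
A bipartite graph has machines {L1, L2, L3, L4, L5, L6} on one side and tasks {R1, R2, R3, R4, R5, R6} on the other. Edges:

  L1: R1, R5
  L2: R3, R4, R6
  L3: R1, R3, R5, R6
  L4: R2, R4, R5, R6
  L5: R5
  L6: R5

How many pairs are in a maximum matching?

Unit-capacity flow: source→left, listed edges, right→sink; max matching = max flow.
Augmenting path L1→R1 (+1); matched 1.
Augmenting path L2→R3 (+1); matched 2.
Augmenting path L3→R5 (+1); matched 3.
Augmenting path L4→R2 (+1); matched 4.
Augmenting path L5→R5→L3→R6 (+1); matched 5.
No augmenting path remains; maximum matching = 5.
König certificate: {L1, L2, L3, L4, R5} is a vertex cover of size 5 (every listed pair touches it), so no matching can be larger.

5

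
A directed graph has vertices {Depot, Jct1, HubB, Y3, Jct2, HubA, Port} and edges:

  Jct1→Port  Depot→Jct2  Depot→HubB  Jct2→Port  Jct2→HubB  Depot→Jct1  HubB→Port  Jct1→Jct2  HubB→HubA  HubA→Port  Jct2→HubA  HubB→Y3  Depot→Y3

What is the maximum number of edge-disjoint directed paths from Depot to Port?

Assign every edge capacity 1; by Menger, the answer equals the max flow.
Path Depot→Jct1→Port (+1); total 1.
Path Depot→HubB→Port (+1); total 2.
Path Depot→Jct2→Port (+1); total 3.
No residual Depot→Port path; max flow = 3.
Certifying cut of size 3: {Depot→HubB, Depot→Jct1, Depot→Jct2}.

3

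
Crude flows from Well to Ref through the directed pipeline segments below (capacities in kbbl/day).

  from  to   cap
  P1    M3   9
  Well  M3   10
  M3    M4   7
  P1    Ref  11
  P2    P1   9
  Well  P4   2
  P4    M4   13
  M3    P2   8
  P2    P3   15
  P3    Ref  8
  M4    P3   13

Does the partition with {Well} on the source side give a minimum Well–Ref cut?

Yes — it is a minimum cut (capacity 12).

Given cut capacity: 10 + 2 = 12.
Augment Well→M3→P2→P3→Ref: bottleneck 8, flow now 8.
Augment Well→M3→M4→P3→P2→P1→Ref: bottleneck 2, flow now 10. (uses reverse residual edge)
Augment Well→P4→M4→P3→P2→P1→Ref: bottleneck 2, flow now 12. (uses reverse residual edge)
No augmenting path remains; maximum flow = 12.
Cut capacity 12 equals the max flow, so it is a minimum cut.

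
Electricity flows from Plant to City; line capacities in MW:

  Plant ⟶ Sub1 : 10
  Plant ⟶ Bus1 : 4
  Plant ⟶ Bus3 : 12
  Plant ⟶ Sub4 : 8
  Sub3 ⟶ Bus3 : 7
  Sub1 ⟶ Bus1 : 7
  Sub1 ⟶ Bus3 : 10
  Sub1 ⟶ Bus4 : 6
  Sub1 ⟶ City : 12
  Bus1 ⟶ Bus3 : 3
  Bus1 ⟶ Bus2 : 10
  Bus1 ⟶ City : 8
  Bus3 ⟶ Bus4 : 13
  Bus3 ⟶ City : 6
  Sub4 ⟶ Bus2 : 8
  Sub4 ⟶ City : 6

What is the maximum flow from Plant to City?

Augment Plant→Sub1→City: bottleneck 10, flow now 10.
Augment Plant→Bus1→City: bottleneck 4, flow now 14.
Augment Plant→Bus3→City: bottleneck 6, flow now 20.
Augment Plant→Sub4→City: bottleneck 6, flow now 26.
No augmenting path remains; maximum flow = 26.
In the residual graph, reachable from Plant: {Plant, Bus3, Bus4, Sub4, Bus2}.
Min-cut edges: Plant→Sub1 (10), Plant→Bus1 (4), Bus3→City (6), Sub4→City (6); capacity 10 + 4 + 6 + 6 = 26.
This cut is saturated, so no flow can exceed 26.

26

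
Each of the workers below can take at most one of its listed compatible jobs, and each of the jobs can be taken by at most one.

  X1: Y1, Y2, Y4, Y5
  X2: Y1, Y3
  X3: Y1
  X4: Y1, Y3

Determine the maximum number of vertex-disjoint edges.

Unit-capacity flow: source→left, listed edges, right→sink; max matching = max flow.
Augmenting path X1→Y1 (+1); matched 1.
Augmenting path X2→Y3 (+1); matched 2.
Augmenting path X3→Y1→X1→Y2 (+1); matched 3.
No augmenting path remains; maximum matching = 3.
König certificate: {X1, Y1, Y3} is a vertex cover of size 3 (every listed pair touches it), so no matching can be larger.

3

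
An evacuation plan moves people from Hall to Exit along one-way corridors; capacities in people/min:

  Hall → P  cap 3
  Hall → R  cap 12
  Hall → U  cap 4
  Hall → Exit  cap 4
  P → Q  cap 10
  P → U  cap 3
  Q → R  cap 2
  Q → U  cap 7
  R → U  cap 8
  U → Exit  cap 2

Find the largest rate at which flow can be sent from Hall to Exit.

Augment Hall→Exit: bottleneck 4, flow now 4.
Augment Hall→U→Exit: bottleneck 2, flow now 6.
No augmenting path remains; maximum flow = 6.
In the residual graph, reachable from Hall: {Hall, P, Q, R, U}.
Min-cut edges: Hall→Exit (4), U→Exit (2); capacity 4 + 2 = 6.
This cut is saturated, so no flow can exceed 6.

6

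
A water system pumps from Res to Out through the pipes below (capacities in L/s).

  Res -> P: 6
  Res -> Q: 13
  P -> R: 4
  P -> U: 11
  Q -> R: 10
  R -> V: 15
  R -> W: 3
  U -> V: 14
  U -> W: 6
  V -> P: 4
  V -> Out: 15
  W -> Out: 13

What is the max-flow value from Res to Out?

Augment Res→P→R→V→Out: bottleneck 4, flow now 4.
Augment Res→P→U→V→Out: bottleneck 2, flow now 6.
Augment Res→Q→R→V→Out: bottleneck 9, flow now 15.
Augment Res→Q→R→W→Out: bottleneck 1, flow now 16.
No augmenting path remains; maximum flow = 16.
In the residual graph, reachable from Res: {Res, Q}.
Min-cut edges: Res→P (6), Q→R (10); capacity 6 + 10 = 16.
This cut is saturated, so no flow can exceed 16.

16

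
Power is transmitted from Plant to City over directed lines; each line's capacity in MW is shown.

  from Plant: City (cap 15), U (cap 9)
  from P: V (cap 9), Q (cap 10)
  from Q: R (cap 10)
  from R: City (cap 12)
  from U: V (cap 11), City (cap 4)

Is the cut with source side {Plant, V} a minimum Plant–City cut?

Given cut capacity: 9 + 15 = 24.
Augment Plant→City: bottleneck 15, flow now 15.
Augment Plant→U→City: bottleneck 4, flow now 19.
No augmenting path remains; maximum flow = 19.
In the residual graph, reachable from Plant: {Plant, U, V}.
Min-cut edges: Plant→City (15), U→City (4); capacity 15 + 4 = 19.
Cut capacity 24 exceeds the max flow 19, so it is not minimum.

No — its capacity is 24, but the minimum cut has capacity 19.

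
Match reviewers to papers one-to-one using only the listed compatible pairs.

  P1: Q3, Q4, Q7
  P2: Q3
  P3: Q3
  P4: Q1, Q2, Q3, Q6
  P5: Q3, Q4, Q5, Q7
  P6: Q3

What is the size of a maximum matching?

Unit-capacity flow: source→left, listed edges, right→sink; max matching = max flow.
Augmenting path P1→Q3 (+1); matched 1.
Augmenting path P4→Q1 (+1); matched 2.
Augmenting path P5→Q4 (+1); matched 3.
Augmenting path P2→Q3→P1→Q7 (+1); matched 4.
No augmenting path remains; maximum matching = 4.
König certificate: {P1, P4, P5, Q3} is a vertex cover of size 4 (every listed pair touches it), so no matching can be larger.

4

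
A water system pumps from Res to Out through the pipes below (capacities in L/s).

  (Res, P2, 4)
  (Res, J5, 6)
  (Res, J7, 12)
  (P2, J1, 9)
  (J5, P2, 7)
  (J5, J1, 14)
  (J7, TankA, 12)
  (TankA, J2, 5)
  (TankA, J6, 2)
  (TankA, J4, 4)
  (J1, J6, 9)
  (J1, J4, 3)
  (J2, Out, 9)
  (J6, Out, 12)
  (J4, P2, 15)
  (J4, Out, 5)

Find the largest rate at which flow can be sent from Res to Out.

Augment Res→P2→J1→J6→Out: bottleneck 4, flow now 4.
Augment Res→J5→J1→J6→Out: bottleneck 5, flow now 9.
Augment Res→J5→J1→J4→Out: bottleneck 1, flow now 10.
Augment Res→J7→TankA→J2→Out: bottleneck 5, flow now 15.
Augment Res→J7→TankA→J6→Out: bottleneck 2, flow now 17.
Augment Res→J7→TankA→J4→Out: bottleneck 4, flow now 21.
No augmenting path remains; maximum flow = 21.
In the residual graph, reachable from Res: {Res, J7, TankA}.
Min-cut edges: Res→P2 (4), Res→J5 (6), TankA→J2 (5), TankA→J6 (2), TankA→J4 (4); capacity 4 + 6 + 5 + 2 + 4 = 21.
This cut is saturated, so no flow can exceed 21.

21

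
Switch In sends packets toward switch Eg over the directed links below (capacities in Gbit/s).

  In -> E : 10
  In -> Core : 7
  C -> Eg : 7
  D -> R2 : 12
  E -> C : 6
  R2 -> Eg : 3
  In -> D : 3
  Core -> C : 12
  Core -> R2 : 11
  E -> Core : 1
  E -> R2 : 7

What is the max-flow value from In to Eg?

Augment In→D→R2→Eg: bottleneck 3, flow now 3.
Augment In→E→C→Eg: bottleneck 6, flow now 9.
Augment In→Core→C→Eg: bottleneck 1, flow now 10.
No augmenting path remains; maximum flow = 10.
In the residual graph, reachable from In: {In, D, E, Core, R2, C}.
Min-cut edges: R2→Eg (3), C→Eg (7); capacity 3 + 7 = 10.
This cut is saturated, so no flow can exceed 10.

10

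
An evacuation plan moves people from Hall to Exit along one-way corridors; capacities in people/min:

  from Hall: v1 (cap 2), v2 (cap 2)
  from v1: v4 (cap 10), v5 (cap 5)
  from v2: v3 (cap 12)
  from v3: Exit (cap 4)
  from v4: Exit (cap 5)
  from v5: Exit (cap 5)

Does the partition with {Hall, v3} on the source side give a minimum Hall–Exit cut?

No — its capacity is 8, but the minimum cut has capacity 4.

Given cut capacity: 2 + 2 + 4 = 8.
Augment Hall→v1→v4→Exit: bottleneck 2, flow now 2.
Augment Hall→v2→v3→Exit: bottleneck 2, flow now 4.
No augmenting path remains; maximum flow = 4.
In the residual graph, reachable from Hall: {Hall}.
Min-cut edges: Hall→v1 (2), Hall→v2 (2); capacity 2 + 2 = 4.
Cut capacity 8 exceeds the max flow 4, so it is not minimum.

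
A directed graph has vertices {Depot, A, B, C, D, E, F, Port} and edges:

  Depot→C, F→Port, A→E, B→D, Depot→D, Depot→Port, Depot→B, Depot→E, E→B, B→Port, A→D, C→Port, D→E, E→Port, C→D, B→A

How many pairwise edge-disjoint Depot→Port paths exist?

Assign every edge capacity 1; by Menger, the answer equals the max flow.
Path Depot→Port (+1); total 1.
Path Depot→B→Port (+1); total 2.
Path Depot→C→Port (+1); total 3.
Path Depot→E→Port (+1); total 4.
No residual Depot→Port path; max flow = 4.
Certifying cut of size 4: {B→Port, Depot→C, Depot→Port, E→Port}.

4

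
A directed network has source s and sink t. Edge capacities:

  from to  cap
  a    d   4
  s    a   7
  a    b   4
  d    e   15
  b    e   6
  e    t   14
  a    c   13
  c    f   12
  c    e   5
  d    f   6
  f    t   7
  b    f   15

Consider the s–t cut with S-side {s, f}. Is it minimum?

No — its capacity is 14, but the minimum cut has capacity 7.

Given cut capacity: 7 + 7 = 14.
Augment s→a→b→e→t: bottleneck 4, flow now 4.
Augment s→a→c→e→t: bottleneck 3, flow now 7.
No augmenting path remains; maximum flow = 7.
In the residual graph, reachable from s: {s}.
Min-cut edges: s→a (7); capacity 7 = 7.
Cut capacity 14 exceeds the max flow 7, so it is not minimum.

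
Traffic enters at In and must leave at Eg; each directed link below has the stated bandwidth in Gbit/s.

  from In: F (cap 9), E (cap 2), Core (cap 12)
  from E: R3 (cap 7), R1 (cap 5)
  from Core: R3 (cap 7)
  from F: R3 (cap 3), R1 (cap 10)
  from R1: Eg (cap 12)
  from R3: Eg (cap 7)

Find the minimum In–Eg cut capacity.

Augment In→E→R1→Eg: bottleneck 2, flow now 2.
Augment In→Core→R3→Eg: bottleneck 7, flow now 9.
Augment In→F→R1→Eg: bottleneck 9, flow now 18.
No augmenting path remains; maximum flow = 18.
By max-flow min-cut, the minimum cut capacity equals the max flow.
In the residual graph, reachable from In: {In, Core}.
Min-cut edges: In→E (2), In→F (9), Core→R3 (7); capacity 2 + 9 + 7 = 18.

18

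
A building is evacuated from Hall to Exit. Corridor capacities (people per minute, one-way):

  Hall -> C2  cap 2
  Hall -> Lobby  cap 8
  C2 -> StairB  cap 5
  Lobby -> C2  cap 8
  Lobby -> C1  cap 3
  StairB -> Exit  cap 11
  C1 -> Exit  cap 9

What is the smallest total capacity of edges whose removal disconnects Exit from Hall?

8

Augment Hall→C2→StairB→Exit: bottleneck 2, flow now 2.
Augment Hall→Lobby→C1→Exit: bottleneck 3, flow now 5.
Augment Hall→Lobby→C2→StairB→Exit: bottleneck 3, flow now 8.
No augmenting path remains; maximum flow = 8.
By max-flow min-cut, the minimum cut capacity equals the max flow.
In the residual graph, reachable from Hall: {Hall, C2, Lobby}.
Min-cut edges: C2→StairB (5), Lobby→C1 (3); capacity 5 + 3 = 8.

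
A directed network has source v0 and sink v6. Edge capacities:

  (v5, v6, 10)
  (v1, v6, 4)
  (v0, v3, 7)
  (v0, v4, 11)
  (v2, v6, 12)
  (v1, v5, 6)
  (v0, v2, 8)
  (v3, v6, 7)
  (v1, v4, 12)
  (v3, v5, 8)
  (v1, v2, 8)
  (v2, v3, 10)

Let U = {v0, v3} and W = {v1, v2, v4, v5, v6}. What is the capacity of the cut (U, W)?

34

Edges leaving {v0, v3}: v0→v2 (8), v0→v4 (11), v3→v5 (8), v3→v6 (7).
Cut capacity = 8 + 11 + 8 + 7 = 34.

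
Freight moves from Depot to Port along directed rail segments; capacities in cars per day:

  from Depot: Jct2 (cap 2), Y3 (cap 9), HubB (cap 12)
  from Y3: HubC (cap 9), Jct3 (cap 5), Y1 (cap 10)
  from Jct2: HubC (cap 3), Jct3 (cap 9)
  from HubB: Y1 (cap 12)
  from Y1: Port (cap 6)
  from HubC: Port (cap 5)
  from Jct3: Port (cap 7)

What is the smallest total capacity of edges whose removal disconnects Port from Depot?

17

Augment Depot→Y3→Y1→Port: bottleneck 6, flow now 6.
Augment Depot→Y3→HubC→Port: bottleneck 3, flow now 9.
Augment Depot→Jct2→HubC→Port: bottleneck 2, flow now 11.
Augment Depot→HubB→Y1→Y3→Jct3→Port: bottleneck 5, flow now 16. (uses reverse residual edge)
Augment Depot→HubB→Y1→Y3→HubC→Jct2→Jct3→Port: bottleneck 1, flow now 17. (uses reverse residual edge)
No augmenting path remains; maximum flow = 17.
By max-flow min-cut, the minimum cut capacity equals the max flow.
In the residual graph, reachable from Depot: {Depot, HubB, Y1}.
Min-cut edges: Depot→Y3 (9), Depot→Jct2 (2), Y1→Port (6); capacity 9 + 2 + 6 = 17.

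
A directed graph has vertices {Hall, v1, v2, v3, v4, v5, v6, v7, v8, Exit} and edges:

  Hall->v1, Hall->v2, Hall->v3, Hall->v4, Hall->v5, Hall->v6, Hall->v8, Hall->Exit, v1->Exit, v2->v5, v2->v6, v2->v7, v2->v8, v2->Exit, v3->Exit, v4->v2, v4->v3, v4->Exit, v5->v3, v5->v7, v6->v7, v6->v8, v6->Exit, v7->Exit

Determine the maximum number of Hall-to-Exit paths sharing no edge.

Assign every edge capacity 1; by Menger, the answer equals the max flow.
Path Hall→Exit (+1); total 1.
Path Hall→v1→Exit (+1); total 2.
Path Hall→v2→Exit (+1); total 3.
Path Hall→v3→Exit (+1); total 4.
Path Hall→v4→Exit (+1); total 5.
Path Hall→v6→Exit (+1); total 6.
Path Hall→v5→v7→Exit (+1); total 7.
No residual Hall→Exit path; max flow = 7.
Certifying cut of size 7: {Hall→Exit, Hall→v1, Hall→v2, Hall→v3, Hall→v4, Hall→v5, Hall→v6}.

7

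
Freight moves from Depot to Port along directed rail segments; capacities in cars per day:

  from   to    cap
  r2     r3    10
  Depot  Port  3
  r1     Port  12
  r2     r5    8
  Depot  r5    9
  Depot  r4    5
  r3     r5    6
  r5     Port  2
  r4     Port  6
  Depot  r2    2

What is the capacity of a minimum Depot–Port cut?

10

Augment Depot→Port: bottleneck 3, flow now 3.
Augment Depot→r4→Port: bottleneck 5, flow now 8.
Augment Depot→r5→Port: bottleneck 2, flow now 10.
No augmenting path remains; maximum flow = 10.
By max-flow min-cut, the minimum cut capacity equals the max flow.
In the residual graph, reachable from Depot: {Depot, r2, r3, r5}.
Min-cut edges: Depot→r4 (5), Depot→Port (3), r5→Port (2); capacity 5 + 3 + 2 = 10.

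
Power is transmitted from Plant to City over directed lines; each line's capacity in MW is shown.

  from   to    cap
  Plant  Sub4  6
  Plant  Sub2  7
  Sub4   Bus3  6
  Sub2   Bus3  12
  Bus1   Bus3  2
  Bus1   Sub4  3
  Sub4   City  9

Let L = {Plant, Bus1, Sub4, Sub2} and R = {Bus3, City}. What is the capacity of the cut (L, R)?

Edges leaving {Plant, Bus1, Sub4, Sub2}: Bus1→Bus3 (2), Sub4→Bus3 (6), Sub4→City (9), Sub2→Bus3 (12).
Cut capacity = 2 + 6 + 9 + 12 = 29.

29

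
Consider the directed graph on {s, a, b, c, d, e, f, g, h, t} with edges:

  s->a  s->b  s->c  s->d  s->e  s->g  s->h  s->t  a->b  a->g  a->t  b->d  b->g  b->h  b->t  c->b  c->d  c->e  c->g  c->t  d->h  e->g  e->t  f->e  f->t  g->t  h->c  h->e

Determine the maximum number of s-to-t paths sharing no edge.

Assign every edge capacity 1; by Menger, the answer equals the max flow.
Path s→t (+1); total 1.
Path s→a→t (+1); total 2.
Path s→b→t (+1); total 3.
Path s→c→t (+1); total 4.
Path s→e→t (+1); total 5.
Path s→g→t (+1); total 6.
No residual s→t path; max flow = 6.
Certifying cut of size 6: {b→t, c→t, e→t, g→t, s→a, s→t}.

6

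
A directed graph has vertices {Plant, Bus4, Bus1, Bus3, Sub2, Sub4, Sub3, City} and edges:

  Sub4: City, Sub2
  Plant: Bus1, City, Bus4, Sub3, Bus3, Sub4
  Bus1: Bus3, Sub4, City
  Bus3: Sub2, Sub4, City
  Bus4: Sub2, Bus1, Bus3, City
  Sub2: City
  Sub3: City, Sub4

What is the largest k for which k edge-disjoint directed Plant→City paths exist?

6

Assign every edge capacity 1; by Menger, the answer equals the max flow.
Path Plant→City (+1); total 1.
Path Plant→Bus4→City (+1); total 2.
Path Plant→Bus1→City (+1); total 3.
Path Plant→Bus3→City (+1); total 4.
Path Plant→Sub4→City (+1); total 5.
Path Plant→Sub3→City (+1); total 6.
No residual Plant→City path; max flow = 6.
Certifying cut of size 6: {Plant→Bus1, Plant→Bus3, Plant→Bus4, Plant→City, Plant→Sub3, Plant→Sub4}.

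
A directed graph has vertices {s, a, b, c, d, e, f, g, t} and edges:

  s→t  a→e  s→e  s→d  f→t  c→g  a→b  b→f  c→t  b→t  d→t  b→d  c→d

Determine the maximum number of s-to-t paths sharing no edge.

Assign every edge capacity 1; by Menger, the answer equals the max flow.
Path s→t (+1); total 1.
Path s→d→t (+1); total 2.
No residual s→t path; max flow = 2.
Certifying cut of size 2: {s→d, s→t}.

2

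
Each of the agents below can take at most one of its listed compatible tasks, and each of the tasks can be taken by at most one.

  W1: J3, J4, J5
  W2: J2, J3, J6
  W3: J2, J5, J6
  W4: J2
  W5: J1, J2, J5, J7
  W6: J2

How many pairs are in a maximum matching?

5

Unit-capacity flow: source→left, listed edges, right→sink; max matching = max flow.
Augmenting path W1→J3 (+1); matched 1.
Augmenting path W2→J2 (+1); matched 2.
Augmenting path W3→J5 (+1); matched 3.
Augmenting path W5→J1 (+1); matched 4.
Augmenting path W4→J2→W2→J6 (+1); matched 5.
No augmenting path remains; maximum matching = 5.
König certificate: {W1, W2, W3, W5, J2} is a vertex cover of size 5 (every listed pair touches it), so no matching can be larger.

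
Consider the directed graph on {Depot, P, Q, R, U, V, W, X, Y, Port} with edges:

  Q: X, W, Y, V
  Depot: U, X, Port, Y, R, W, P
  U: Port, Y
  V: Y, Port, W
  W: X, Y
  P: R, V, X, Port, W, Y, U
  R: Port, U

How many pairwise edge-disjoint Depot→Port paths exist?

Assign every edge capacity 1; by Menger, the answer equals the max flow.
Path Depot→Port (+1); total 1.
Path Depot→P→Port (+1); total 2.
Path Depot→R→Port (+1); total 3.
Path Depot→U→Port (+1); total 4.
No residual Depot→Port path; max flow = 4.
Certifying cut of size 4: {Depot→P, Depot→Port, Depot→R, Depot→U}.

4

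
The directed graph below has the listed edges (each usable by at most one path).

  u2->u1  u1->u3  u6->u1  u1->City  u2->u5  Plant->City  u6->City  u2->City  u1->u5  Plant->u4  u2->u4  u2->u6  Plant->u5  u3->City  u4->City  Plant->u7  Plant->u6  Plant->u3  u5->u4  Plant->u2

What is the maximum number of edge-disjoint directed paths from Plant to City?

5

Assign every edge capacity 1; by Menger, the answer equals the max flow.
Path Plant→City (+1); total 1.
Path Plant→u2→City (+1); total 2.
Path Plant→u3→City (+1); total 3.
Path Plant→u4→City (+1); total 4.
Path Plant→u6→City (+1); total 5.
No residual Plant→City path; max flow = 5.
Certifying cut of size 5: {Plant→City, Plant→u2, Plant→u3, Plant→u6, u4→City}.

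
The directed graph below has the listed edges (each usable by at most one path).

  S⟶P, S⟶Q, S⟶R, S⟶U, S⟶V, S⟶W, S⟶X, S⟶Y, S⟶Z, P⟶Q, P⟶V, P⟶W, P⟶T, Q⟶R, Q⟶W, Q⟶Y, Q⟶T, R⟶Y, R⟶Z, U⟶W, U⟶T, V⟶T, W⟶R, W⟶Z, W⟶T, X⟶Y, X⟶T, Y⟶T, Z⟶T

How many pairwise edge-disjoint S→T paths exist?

8

Assign every edge capacity 1; by Menger, the answer equals the max flow.
Path S→P→T (+1); total 1.
Path S→Q→T (+1); total 2.
Path S→U→T (+1); total 3.
Path S→V→T (+1); total 4.
Path S→W→T (+1); total 5.
Path S→X→T (+1); total 6.
Path S→Y→T (+1); total 7.
Path S→Z→T (+1); total 8.
No residual S→T path; max flow = 8.
Certifying cut of size 8: {S→P, S→Q, S→U, S→V, S→W, S→X, Y→T, Z→T}.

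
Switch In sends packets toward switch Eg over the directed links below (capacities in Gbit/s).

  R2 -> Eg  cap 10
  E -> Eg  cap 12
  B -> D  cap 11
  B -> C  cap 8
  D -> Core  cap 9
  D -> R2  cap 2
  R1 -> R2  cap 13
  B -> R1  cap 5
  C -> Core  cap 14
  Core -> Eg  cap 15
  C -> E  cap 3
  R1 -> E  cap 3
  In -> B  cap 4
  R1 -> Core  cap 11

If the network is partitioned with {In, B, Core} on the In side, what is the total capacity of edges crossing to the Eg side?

Edges leaving {In, B, Core}: B→D (11), B→R1 (5), B→C (8), Core→Eg (15).
Cut capacity = 11 + 5 + 8 + 15 = 39.

39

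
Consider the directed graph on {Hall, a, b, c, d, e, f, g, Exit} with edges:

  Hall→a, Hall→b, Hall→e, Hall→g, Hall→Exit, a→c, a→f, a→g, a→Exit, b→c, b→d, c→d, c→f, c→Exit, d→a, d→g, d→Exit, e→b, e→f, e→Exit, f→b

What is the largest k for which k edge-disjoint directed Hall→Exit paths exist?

4

Assign every edge capacity 1; by Menger, the answer equals the max flow.
Path Hall→Exit (+1); total 1.
Path Hall→a→Exit (+1); total 2.
Path Hall→e→Exit (+1); total 3.
Path Hall→b→c→Exit (+1); total 4.
No residual Hall→Exit path; max flow = 4.
Certifying cut of size 4: {Hall→Exit, Hall→a, Hall→b, Hall→e}.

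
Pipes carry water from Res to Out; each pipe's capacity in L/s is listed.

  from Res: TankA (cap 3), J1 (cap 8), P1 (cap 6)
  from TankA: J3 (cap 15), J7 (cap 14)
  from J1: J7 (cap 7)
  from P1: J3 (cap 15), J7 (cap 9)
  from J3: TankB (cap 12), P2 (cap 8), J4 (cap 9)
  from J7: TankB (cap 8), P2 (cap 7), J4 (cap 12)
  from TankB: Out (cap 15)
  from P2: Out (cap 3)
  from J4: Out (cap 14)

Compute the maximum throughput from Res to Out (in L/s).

Augment Res→TankA→J3→TankB→Out: bottleneck 3, flow now 3.
Augment Res→J1→J7→TankB→Out: bottleneck 7, flow now 10.
Augment Res→P1→J3→TankB→Out: bottleneck 5, flow now 15.
Augment Res→P1→J3→P2→Out: bottleneck 1, flow now 16.
No augmenting path remains; maximum flow = 16.
In the residual graph, reachable from Res: {Res, J1}.
Min-cut edges: Res→TankA (3), Res→P1 (6), J1→J7 (7); capacity 3 + 6 + 7 = 16.
This cut is saturated, so no flow can exceed 16.

16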